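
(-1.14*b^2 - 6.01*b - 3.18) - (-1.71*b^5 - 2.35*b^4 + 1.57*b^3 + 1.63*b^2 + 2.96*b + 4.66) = 1.71*b^5 + 2.35*b^4 - 1.57*b^3 - 2.77*b^2 - 8.97*b - 7.84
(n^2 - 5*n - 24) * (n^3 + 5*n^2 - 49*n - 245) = n^5 - 98*n^3 - 120*n^2 + 2401*n + 5880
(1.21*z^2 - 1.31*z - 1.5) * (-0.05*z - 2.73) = -0.0605*z^3 - 3.2378*z^2 + 3.6513*z + 4.095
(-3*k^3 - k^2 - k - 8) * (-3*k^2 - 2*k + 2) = 9*k^5 + 9*k^4 - k^3 + 24*k^2 + 14*k - 16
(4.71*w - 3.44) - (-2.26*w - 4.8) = 6.97*w + 1.36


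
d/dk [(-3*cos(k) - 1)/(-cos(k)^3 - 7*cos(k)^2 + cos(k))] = (6*cos(k)^3 + 24*cos(k)^2 + 14*cos(k) - 1)*sin(k)/((-sin(k)^2 + 7*cos(k))^2*cos(k)^2)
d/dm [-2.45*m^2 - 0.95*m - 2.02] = -4.9*m - 0.95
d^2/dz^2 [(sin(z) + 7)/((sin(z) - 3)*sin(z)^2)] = 2*(-2*sin(z) - 27 + 114/sin(z) - 93/sin(z)^2 - 159/sin(z)^3 + 189/sin(z)^4)/(sin(z) - 3)^3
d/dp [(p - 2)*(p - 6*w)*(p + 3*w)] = 3*p^2 - 6*p*w - 4*p - 18*w^2 + 6*w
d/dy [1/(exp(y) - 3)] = -exp(y)/(exp(y) - 3)^2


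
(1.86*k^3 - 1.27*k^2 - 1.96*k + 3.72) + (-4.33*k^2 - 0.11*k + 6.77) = 1.86*k^3 - 5.6*k^2 - 2.07*k + 10.49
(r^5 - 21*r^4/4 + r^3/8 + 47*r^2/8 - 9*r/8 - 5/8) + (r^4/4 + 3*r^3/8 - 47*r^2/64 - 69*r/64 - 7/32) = r^5 - 5*r^4 + r^3/2 + 329*r^2/64 - 141*r/64 - 27/32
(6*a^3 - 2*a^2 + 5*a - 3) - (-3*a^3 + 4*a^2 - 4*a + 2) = 9*a^3 - 6*a^2 + 9*a - 5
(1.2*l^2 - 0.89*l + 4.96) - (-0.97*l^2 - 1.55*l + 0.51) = 2.17*l^2 + 0.66*l + 4.45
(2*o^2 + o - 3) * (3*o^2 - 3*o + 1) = 6*o^4 - 3*o^3 - 10*o^2 + 10*o - 3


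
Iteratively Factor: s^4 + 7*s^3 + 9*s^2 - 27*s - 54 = (s - 2)*(s^3 + 9*s^2 + 27*s + 27) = (s - 2)*(s + 3)*(s^2 + 6*s + 9) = (s - 2)*(s + 3)^2*(s + 3)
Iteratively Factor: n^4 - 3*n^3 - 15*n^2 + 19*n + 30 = (n + 3)*(n^3 - 6*n^2 + 3*n + 10) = (n + 1)*(n + 3)*(n^2 - 7*n + 10) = (n - 5)*(n + 1)*(n + 3)*(n - 2)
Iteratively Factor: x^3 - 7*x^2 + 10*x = (x - 5)*(x^2 - 2*x) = x*(x - 5)*(x - 2)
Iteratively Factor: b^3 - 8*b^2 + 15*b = (b - 5)*(b^2 - 3*b) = (b - 5)*(b - 3)*(b)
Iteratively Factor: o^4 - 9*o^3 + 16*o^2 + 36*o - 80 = (o - 2)*(o^3 - 7*o^2 + 2*o + 40) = (o - 4)*(o - 2)*(o^2 - 3*o - 10) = (o - 5)*(o - 4)*(o - 2)*(o + 2)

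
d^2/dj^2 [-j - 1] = 0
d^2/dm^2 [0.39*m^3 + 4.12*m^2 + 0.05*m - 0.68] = 2.34*m + 8.24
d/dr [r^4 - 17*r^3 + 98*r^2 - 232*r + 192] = 4*r^3 - 51*r^2 + 196*r - 232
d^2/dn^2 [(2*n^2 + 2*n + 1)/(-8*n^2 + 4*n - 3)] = 4*(-96*n^3 - 24*n^2 + 120*n - 17)/(512*n^6 - 768*n^5 + 960*n^4 - 640*n^3 + 360*n^2 - 108*n + 27)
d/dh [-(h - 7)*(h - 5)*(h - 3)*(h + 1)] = -4*h^3 + 42*h^2 - 112*h + 34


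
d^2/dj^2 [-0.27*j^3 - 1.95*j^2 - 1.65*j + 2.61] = -1.62*j - 3.9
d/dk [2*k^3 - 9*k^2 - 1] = 6*k*(k - 3)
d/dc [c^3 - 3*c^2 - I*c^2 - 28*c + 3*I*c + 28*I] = 3*c^2 - 6*c - 2*I*c - 28 + 3*I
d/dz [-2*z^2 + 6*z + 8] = 6 - 4*z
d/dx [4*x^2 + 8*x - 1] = 8*x + 8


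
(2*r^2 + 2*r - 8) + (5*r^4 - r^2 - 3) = 5*r^4 + r^2 + 2*r - 11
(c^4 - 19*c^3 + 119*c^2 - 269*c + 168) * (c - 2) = c^5 - 21*c^4 + 157*c^3 - 507*c^2 + 706*c - 336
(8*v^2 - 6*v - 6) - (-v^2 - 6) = 9*v^2 - 6*v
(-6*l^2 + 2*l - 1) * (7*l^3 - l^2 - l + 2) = -42*l^5 + 20*l^4 - 3*l^3 - 13*l^2 + 5*l - 2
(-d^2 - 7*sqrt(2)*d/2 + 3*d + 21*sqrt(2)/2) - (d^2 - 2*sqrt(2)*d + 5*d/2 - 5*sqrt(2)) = -2*d^2 - 3*sqrt(2)*d/2 + d/2 + 31*sqrt(2)/2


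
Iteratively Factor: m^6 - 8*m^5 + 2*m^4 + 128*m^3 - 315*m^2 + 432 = (m + 1)*(m^5 - 9*m^4 + 11*m^3 + 117*m^2 - 432*m + 432) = (m - 3)*(m + 1)*(m^4 - 6*m^3 - 7*m^2 + 96*m - 144) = (m - 3)*(m + 1)*(m + 4)*(m^3 - 10*m^2 + 33*m - 36) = (m - 3)^2*(m + 1)*(m + 4)*(m^2 - 7*m + 12) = (m - 4)*(m - 3)^2*(m + 1)*(m + 4)*(m - 3)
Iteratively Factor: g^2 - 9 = (g + 3)*(g - 3)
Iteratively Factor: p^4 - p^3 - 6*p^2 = (p - 3)*(p^3 + 2*p^2) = (p - 3)*(p + 2)*(p^2) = p*(p - 3)*(p + 2)*(p)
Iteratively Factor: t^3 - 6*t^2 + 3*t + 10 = (t + 1)*(t^2 - 7*t + 10) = (t - 5)*(t + 1)*(t - 2)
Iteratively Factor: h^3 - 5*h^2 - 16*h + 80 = (h - 4)*(h^2 - h - 20) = (h - 5)*(h - 4)*(h + 4)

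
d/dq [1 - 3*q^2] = -6*q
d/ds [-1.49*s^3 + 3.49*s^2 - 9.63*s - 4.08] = -4.47*s^2 + 6.98*s - 9.63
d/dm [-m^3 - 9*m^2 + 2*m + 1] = -3*m^2 - 18*m + 2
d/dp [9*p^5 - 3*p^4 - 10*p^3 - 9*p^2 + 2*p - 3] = 45*p^4 - 12*p^3 - 30*p^2 - 18*p + 2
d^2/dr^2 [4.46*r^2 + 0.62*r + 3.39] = 8.92000000000000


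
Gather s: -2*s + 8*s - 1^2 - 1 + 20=6*s + 18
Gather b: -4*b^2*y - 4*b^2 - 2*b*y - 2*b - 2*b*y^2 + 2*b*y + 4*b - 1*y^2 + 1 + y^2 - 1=b^2*(-4*y - 4) + b*(2 - 2*y^2)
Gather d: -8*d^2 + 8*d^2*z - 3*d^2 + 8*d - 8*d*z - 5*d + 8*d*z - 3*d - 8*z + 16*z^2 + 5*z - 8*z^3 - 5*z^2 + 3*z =d^2*(8*z - 11) - 8*z^3 + 11*z^2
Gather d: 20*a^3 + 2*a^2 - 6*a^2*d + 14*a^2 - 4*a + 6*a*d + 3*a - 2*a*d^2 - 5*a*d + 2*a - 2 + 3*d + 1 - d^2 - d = 20*a^3 + 16*a^2 + a + d^2*(-2*a - 1) + d*(-6*a^2 + a + 2) - 1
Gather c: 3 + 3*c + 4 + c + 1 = 4*c + 8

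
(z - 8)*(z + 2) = z^2 - 6*z - 16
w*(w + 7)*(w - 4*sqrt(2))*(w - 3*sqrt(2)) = w^4 - 7*sqrt(2)*w^3 + 7*w^3 - 49*sqrt(2)*w^2 + 24*w^2 + 168*w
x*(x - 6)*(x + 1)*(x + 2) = x^4 - 3*x^3 - 16*x^2 - 12*x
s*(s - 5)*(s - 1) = s^3 - 6*s^2 + 5*s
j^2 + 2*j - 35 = (j - 5)*(j + 7)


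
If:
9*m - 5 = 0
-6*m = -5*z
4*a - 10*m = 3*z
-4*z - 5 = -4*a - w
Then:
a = 17/9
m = 5/9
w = 1/9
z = 2/3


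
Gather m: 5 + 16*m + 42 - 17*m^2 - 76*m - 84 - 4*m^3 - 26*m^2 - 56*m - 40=-4*m^3 - 43*m^2 - 116*m - 77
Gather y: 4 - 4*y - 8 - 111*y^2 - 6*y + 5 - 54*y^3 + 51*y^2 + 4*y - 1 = -54*y^3 - 60*y^2 - 6*y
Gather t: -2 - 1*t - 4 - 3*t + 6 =-4*t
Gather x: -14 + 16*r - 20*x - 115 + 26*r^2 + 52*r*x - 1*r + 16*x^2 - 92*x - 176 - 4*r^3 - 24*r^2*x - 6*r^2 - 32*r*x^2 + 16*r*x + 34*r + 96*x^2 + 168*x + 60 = -4*r^3 + 20*r^2 + 49*r + x^2*(112 - 32*r) + x*(-24*r^2 + 68*r + 56) - 245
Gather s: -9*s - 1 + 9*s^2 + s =9*s^2 - 8*s - 1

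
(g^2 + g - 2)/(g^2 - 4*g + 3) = (g + 2)/(g - 3)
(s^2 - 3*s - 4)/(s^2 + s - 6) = (s^2 - 3*s - 4)/(s^2 + s - 6)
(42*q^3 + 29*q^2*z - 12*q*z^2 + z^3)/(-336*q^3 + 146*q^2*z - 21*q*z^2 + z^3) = (q + z)/(-8*q + z)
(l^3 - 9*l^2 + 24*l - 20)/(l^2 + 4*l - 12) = (l^2 - 7*l + 10)/(l + 6)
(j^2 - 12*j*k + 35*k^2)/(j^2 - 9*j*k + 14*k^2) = (j - 5*k)/(j - 2*k)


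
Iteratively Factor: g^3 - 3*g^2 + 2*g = (g - 1)*(g^2 - 2*g) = g*(g - 1)*(g - 2)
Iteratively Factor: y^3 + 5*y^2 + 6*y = (y)*(y^2 + 5*y + 6) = y*(y + 3)*(y + 2)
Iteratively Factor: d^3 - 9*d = (d - 3)*(d^2 + 3*d) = (d - 3)*(d + 3)*(d)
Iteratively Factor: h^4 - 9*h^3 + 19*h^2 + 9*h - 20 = (h - 5)*(h^3 - 4*h^2 - h + 4) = (h - 5)*(h + 1)*(h^2 - 5*h + 4) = (h - 5)*(h - 1)*(h + 1)*(h - 4)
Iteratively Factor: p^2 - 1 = (p - 1)*(p + 1)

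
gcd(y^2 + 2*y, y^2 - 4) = y + 2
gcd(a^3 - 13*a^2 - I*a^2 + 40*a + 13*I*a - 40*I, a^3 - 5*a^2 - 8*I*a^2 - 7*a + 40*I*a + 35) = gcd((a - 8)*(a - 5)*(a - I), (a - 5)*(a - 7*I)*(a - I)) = a^2 + a*(-5 - I) + 5*I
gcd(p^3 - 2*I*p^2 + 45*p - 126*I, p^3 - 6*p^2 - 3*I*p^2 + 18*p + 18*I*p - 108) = p - 6*I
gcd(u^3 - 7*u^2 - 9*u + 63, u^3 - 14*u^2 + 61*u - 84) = u^2 - 10*u + 21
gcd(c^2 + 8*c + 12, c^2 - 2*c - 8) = c + 2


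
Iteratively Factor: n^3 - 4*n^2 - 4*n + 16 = (n + 2)*(n^2 - 6*n + 8) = (n - 4)*(n + 2)*(n - 2)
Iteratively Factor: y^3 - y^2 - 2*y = (y + 1)*(y^2 - 2*y) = (y - 2)*(y + 1)*(y)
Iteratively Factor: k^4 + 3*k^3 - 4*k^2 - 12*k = (k + 3)*(k^3 - 4*k) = k*(k + 3)*(k^2 - 4) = k*(k + 2)*(k + 3)*(k - 2)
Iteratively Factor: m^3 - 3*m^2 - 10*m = (m - 5)*(m^2 + 2*m) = (m - 5)*(m + 2)*(m)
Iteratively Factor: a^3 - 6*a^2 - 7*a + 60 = (a - 5)*(a^2 - a - 12) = (a - 5)*(a + 3)*(a - 4)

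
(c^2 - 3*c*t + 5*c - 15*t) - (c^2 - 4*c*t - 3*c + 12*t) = c*t + 8*c - 27*t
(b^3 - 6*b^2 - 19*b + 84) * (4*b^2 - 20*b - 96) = 4*b^5 - 44*b^4 - 52*b^3 + 1292*b^2 + 144*b - 8064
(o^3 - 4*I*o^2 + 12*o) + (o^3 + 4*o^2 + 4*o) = 2*o^3 + 4*o^2 - 4*I*o^2 + 16*o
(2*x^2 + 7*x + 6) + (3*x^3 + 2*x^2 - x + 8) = 3*x^3 + 4*x^2 + 6*x + 14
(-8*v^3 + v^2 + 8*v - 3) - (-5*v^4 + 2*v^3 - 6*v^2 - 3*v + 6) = 5*v^4 - 10*v^3 + 7*v^2 + 11*v - 9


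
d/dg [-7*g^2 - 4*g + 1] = -14*g - 4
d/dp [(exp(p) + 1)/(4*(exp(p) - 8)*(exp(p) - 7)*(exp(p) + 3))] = (-2*exp(3*p) + 9*exp(2*p) + 24*exp(p) + 157)*exp(p)/(4*(exp(6*p) - 24*exp(5*p) + 166*exp(4*p) + 72*exp(3*p) - 3911*exp(2*p) + 3696*exp(p) + 28224))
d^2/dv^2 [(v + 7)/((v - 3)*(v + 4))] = 2*(v^3 + 21*v^2 + 57*v + 103)/(v^6 + 3*v^5 - 33*v^4 - 71*v^3 + 396*v^2 + 432*v - 1728)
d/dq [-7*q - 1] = -7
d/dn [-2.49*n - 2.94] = -2.49000000000000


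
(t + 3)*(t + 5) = t^2 + 8*t + 15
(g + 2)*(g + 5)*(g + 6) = g^3 + 13*g^2 + 52*g + 60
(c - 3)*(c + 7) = c^2 + 4*c - 21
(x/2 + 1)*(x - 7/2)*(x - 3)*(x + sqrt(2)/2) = x^4/2 - 9*x^3/4 + sqrt(2)*x^3/4 - 9*sqrt(2)*x^2/8 - 5*x^2/4 - 5*sqrt(2)*x/8 + 21*x/2 + 21*sqrt(2)/4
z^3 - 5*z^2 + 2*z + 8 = (z - 4)*(z - 2)*(z + 1)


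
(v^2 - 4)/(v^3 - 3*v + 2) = (v - 2)/(v^2 - 2*v + 1)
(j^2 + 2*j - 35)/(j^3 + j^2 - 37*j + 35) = 1/(j - 1)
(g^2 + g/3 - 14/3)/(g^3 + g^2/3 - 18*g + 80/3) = (3*g + 7)/(3*g^2 + 7*g - 40)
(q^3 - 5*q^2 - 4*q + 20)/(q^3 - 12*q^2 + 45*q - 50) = (q + 2)/(q - 5)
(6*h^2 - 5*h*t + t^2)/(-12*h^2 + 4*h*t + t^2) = (-3*h + t)/(6*h + t)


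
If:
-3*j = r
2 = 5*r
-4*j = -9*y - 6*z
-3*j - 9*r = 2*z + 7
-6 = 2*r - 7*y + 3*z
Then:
No Solution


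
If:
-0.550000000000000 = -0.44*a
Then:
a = 1.25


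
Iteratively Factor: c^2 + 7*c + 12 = (c + 3)*(c + 4)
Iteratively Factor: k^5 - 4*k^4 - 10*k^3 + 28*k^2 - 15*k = (k + 3)*(k^4 - 7*k^3 + 11*k^2 - 5*k) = k*(k + 3)*(k^3 - 7*k^2 + 11*k - 5) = k*(k - 1)*(k + 3)*(k^2 - 6*k + 5) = k*(k - 5)*(k - 1)*(k + 3)*(k - 1)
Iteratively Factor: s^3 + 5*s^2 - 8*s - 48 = (s + 4)*(s^2 + s - 12) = (s - 3)*(s + 4)*(s + 4)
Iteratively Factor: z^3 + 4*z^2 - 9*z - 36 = (z - 3)*(z^2 + 7*z + 12) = (z - 3)*(z + 4)*(z + 3)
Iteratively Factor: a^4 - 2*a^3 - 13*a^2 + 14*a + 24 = (a + 3)*(a^3 - 5*a^2 + 2*a + 8) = (a + 1)*(a + 3)*(a^2 - 6*a + 8) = (a - 2)*(a + 1)*(a + 3)*(a - 4)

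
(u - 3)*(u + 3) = u^2 - 9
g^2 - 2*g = g*(g - 2)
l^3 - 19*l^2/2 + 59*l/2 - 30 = (l - 4)*(l - 3)*(l - 5/2)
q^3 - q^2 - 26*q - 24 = (q - 6)*(q + 1)*(q + 4)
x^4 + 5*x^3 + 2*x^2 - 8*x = x*(x - 1)*(x + 2)*(x + 4)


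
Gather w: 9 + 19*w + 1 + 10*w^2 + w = 10*w^2 + 20*w + 10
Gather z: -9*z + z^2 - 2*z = z^2 - 11*z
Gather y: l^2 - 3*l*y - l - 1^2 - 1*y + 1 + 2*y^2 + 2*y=l^2 - l + 2*y^2 + y*(1 - 3*l)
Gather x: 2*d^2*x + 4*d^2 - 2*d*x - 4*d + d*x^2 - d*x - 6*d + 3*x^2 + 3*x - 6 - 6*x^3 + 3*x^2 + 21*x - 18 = 4*d^2 - 10*d - 6*x^3 + x^2*(d + 6) + x*(2*d^2 - 3*d + 24) - 24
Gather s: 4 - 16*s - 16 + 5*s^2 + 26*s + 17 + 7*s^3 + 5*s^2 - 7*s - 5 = 7*s^3 + 10*s^2 + 3*s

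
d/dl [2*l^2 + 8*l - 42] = 4*l + 8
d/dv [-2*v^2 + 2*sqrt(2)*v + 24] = -4*v + 2*sqrt(2)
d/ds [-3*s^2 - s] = -6*s - 1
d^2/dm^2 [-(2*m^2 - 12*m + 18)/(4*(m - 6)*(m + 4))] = (4*m^3 - 99*m^2 + 486*m - 1116)/(m^6 - 6*m^5 - 60*m^4 + 280*m^3 + 1440*m^2 - 3456*m - 13824)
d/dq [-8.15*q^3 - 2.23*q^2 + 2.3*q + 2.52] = -24.45*q^2 - 4.46*q + 2.3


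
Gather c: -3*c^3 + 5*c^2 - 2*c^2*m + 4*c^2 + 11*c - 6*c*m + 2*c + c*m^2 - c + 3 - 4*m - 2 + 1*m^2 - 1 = -3*c^3 + c^2*(9 - 2*m) + c*(m^2 - 6*m + 12) + m^2 - 4*m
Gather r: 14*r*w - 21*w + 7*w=14*r*w - 14*w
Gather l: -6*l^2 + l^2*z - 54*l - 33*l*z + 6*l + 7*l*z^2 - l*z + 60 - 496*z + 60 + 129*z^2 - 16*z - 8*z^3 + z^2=l^2*(z - 6) + l*(7*z^2 - 34*z - 48) - 8*z^3 + 130*z^2 - 512*z + 120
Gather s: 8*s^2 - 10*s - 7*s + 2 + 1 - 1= 8*s^2 - 17*s + 2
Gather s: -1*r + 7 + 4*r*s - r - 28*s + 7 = -2*r + s*(4*r - 28) + 14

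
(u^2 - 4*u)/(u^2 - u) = (u - 4)/(u - 1)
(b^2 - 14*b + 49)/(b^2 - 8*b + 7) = (b - 7)/(b - 1)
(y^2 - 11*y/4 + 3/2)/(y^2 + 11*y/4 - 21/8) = 2*(y - 2)/(2*y + 7)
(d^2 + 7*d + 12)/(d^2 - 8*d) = (d^2 + 7*d + 12)/(d*(d - 8))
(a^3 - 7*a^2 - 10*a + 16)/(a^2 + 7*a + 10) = (a^2 - 9*a + 8)/(a + 5)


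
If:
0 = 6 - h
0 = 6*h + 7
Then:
No Solution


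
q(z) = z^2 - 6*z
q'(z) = 2*z - 6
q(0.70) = -3.71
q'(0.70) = -4.60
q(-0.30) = 1.89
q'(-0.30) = -6.60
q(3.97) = -8.06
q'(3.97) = 1.94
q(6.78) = 5.29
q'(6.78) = 7.56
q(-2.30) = 19.09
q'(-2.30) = -10.60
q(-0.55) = 3.60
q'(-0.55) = -7.10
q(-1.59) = 12.07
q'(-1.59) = -9.18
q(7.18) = 8.47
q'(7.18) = 8.36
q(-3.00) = 27.00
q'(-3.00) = -12.00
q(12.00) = 72.00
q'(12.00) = 18.00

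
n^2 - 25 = (n - 5)*(n + 5)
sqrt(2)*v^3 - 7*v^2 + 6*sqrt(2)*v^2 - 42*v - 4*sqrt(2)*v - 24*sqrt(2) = (v + 6)*(v - 4*sqrt(2))*(sqrt(2)*v + 1)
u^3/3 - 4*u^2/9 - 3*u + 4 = (u/3 + 1)*(u - 3)*(u - 4/3)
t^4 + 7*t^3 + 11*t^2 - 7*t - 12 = (t - 1)*(t + 1)*(t + 3)*(t + 4)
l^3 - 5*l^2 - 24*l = l*(l - 8)*(l + 3)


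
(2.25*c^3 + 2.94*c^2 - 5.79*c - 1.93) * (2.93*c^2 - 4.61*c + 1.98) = 6.5925*c^5 - 1.7583*c^4 - 26.0631*c^3 + 26.8582*c^2 - 2.5669*c - 3.8214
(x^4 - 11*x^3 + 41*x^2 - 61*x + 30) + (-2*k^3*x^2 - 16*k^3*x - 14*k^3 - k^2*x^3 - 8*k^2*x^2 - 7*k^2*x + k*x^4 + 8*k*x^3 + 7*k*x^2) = -2*k^3*x^2 - 16*k^3*x - 14*k^3 - k^2*x^3 - 8*k^2*x^2 - 7*k^2*x + k*x^4 + 8*k*x^3 + 7*k*x^2 + x^4 - 11*x^3 + 41*x^2 - 61*x + 30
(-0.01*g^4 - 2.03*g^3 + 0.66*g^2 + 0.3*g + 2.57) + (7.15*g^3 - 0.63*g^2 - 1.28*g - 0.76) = -0.01*g^4 + 5.12*g^3 + 0.03*g^2 - 0.98*g + 1.81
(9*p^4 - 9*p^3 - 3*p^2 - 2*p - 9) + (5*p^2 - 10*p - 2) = 9*p^4 - 9*p^3 + 2*p^2 - 12*p - 11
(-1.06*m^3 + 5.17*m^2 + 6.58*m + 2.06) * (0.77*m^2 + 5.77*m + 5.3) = -0.8162*m^5 - 2.1353*m^4 + 29.2795*m^3 + 66.9538*m^2 + 46.7602*m + 10.918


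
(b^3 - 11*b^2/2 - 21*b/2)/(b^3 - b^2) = (2*b^2 - 11*b - 21)/(2*b*(b - 1))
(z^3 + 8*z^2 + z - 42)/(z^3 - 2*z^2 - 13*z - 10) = (-z^3 - 8*z^2 - z + 42)/(-z^3 + 2*z^2 + 13*z + 10)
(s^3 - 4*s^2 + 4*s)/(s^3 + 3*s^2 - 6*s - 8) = s*(s - 2)/(s^2 + 5*s + 4)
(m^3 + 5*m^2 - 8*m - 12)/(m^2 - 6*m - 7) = (m^2 + 4*m - 12)/(m - 7)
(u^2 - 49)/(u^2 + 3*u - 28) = (u - 7)/(u - 4)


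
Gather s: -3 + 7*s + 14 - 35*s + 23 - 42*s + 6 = 40 - 70*s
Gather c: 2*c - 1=2*c - 1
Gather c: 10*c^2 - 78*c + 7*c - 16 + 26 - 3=10*c^2 - 71*c + 7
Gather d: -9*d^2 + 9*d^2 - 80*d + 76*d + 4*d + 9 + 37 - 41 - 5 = 0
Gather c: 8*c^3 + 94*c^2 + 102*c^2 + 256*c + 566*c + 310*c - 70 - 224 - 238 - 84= 8*c^3 + 196*c^2 + 1132*c - 616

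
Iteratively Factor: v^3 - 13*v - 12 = (v + 3)*(v^2 - 3*v - 4) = (v + 1)*(v + 3)*(v - 4)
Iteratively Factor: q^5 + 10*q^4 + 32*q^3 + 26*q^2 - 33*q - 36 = (q - 1)*(q^4 + 11*q^3 + 43*q^2 + 69*q + 36) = (q - 1)*(q + 3)*(q^3 + 8*q^2 + 19*q + 12) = (q - 1)*(q + 3)*(q + 4)*(q^2 + 4*q + 3) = (q - 1)*(q + 1)*(q + 3)*(q + 4)*(q + 3)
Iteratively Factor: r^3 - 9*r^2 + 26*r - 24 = (r - 2)*(r^2 - 7*r + 12) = (r - 4)*(r - 2)*(r - 3)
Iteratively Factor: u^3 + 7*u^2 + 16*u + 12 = (u + 2)*(u^2 + 5*u + 6) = (u + 2)*(u + 3)*(u + 2)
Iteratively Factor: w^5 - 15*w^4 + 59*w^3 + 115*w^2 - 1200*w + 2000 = (w + 4)*(w^4 - 19*w^3 + 135*w^2 - 425*w + 500) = (w - 5)*(w + 4)*(w^3 - 14*w^2 + 65*w - 100) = (w - 5)*(w - 4)*(w + 4)*(w^2 - 10*w + 25) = (w - 5)^2*(w - 4)*(w + 4)*(w - 5)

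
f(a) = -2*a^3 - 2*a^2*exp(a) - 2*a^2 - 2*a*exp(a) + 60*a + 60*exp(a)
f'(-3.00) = 20.89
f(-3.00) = -141.61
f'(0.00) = 118.00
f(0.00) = 60.00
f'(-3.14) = 15.87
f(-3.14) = -144.19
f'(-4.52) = -44.02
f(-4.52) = -127.06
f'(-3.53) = 0.94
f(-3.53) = -147.51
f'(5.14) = -4502.92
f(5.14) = -548.53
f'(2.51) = 385.49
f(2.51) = 627.85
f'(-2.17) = 47.46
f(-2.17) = -112.91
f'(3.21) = 434.62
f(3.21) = 922.85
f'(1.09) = 194.50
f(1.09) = 225.34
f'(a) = -2*a^2*exp(a) - 6*a^2 - 6*a*exp(a) - 4*a + 58*exp(a) + 60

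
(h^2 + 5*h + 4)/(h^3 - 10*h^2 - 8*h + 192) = (h + 1)/(h^2 - 14*h + 48)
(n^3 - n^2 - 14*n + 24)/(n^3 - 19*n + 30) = (n + 4)/(n + 5)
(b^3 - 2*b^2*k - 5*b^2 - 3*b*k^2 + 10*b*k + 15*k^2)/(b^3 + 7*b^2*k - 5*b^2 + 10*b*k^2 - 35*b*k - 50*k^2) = (b^2 - 2*b*k - 3*k^2)/(b^2 + 7*b*k + 10*k^2)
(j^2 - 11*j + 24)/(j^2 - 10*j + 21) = (j - 8)/(j - 7)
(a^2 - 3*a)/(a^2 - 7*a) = (a - 3)/(a - 7)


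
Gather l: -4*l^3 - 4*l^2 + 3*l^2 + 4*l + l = -4*l^3 - l^2 + 5*l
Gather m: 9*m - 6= 9*m - 6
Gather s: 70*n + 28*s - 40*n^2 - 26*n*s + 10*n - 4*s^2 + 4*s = -40*n^2 + 80*n - 4*s^2 + s*(32 - 26*n)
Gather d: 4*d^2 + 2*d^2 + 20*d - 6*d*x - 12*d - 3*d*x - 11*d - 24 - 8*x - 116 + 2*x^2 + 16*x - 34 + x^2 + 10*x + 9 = 6*d^2 + d*(-9*x - 3) + 3*x^2 + 18*x - 165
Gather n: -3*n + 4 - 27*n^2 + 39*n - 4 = -27*n^2 + 36*n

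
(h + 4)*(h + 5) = h^2 + 9*h + 20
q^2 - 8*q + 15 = (q - 5)*(q - 3)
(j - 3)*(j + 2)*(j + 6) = j^3 + 5*j^2 - 12*j - 36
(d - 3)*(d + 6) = d^2 + 3*d - 18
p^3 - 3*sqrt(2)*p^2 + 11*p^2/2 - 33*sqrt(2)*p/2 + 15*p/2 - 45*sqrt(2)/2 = (p + 5/2)*(p + 3)*(p - 3*sqrt(2))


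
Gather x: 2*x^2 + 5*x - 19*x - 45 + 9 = 2*x^2 - 14*x - 36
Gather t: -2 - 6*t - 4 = -6*t - 6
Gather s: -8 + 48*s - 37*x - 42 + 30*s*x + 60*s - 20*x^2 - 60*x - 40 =s*(30*x + 108) - 20*x^2 - 97*x - 90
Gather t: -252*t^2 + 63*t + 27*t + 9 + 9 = -252*t^2 + 90*t + 18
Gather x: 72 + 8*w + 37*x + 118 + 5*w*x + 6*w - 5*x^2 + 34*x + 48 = 14*w - 5*x^2 + x*(5*w + 71) + 238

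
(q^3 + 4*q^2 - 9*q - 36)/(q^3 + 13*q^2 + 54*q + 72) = (q - 3)/(q + 6)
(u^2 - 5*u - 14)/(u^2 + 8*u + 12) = (u - 7)/(u + 6)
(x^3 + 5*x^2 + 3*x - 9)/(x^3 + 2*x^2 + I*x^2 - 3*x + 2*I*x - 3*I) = (x + 3)/(x + I)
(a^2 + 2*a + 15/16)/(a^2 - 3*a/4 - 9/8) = (4*a + 5)/(2*(2*a - 3))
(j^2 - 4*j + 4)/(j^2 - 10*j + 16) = (j - 2)/(j - 8)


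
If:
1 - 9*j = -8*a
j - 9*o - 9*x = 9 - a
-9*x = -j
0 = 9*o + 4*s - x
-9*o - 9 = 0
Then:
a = 0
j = 1/9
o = -1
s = 365/162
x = 1/81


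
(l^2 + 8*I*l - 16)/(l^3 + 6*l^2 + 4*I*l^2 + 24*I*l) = (l + 4*I)/(l*(l + 6))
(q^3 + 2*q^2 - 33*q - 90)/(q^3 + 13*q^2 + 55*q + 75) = (q - 6)/(q + 5)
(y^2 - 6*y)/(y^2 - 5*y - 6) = y/(y + 1)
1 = 1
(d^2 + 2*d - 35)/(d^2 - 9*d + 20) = (d + 7)/(d - 4)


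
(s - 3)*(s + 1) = s^2 - 2*s - 3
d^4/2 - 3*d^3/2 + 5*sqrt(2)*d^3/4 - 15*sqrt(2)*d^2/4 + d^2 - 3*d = d*(d/2 + sqrt(2))*(d - 3)*(d + sqrt(2)/2)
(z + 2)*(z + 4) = z^2 + 6*z + 8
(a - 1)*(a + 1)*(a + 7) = a^3 + 7*a^2 - a - 7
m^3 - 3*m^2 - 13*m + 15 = (m - 5)*(m - 1)*(m + 3)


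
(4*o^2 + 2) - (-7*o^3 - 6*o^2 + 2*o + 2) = 7*o^3 + 10*o^2 - 2*o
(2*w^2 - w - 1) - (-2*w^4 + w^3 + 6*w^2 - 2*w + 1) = 2*w^4 - w^3 - 4*w^2 + w - 2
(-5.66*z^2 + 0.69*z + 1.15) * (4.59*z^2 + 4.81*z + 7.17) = -25.9794*z^4 - 24.0575*z^3 - 31.9848*z^2 + 10.4788*z + 8.2455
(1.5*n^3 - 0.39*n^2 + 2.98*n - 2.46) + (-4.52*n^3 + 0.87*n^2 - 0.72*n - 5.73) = -3.02*n^3 + 0.48*n^2 + 2.26*n - 8.19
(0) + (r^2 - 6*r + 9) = r^2 - 6*r + 9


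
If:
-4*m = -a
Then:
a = 4*m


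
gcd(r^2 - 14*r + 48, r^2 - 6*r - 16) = r - 8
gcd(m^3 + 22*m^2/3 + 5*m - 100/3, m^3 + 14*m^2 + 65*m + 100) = m^2 + 9*m + 20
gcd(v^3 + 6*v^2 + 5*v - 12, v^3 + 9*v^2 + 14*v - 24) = v^2 + 3*v - 4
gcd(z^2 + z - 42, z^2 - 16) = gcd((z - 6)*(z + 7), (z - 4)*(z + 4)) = 1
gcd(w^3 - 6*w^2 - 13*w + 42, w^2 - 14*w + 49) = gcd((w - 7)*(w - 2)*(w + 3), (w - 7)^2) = w - 7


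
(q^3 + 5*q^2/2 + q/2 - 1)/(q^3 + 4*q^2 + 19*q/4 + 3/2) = 2*(2*q^2 + q - 1)/(4*q^2 + 8*q + 3)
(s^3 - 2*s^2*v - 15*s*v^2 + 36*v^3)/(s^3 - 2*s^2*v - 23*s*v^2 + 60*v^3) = (s^2 + s*v - 12*v^2)/(s^2 + s*v - 20*v^2)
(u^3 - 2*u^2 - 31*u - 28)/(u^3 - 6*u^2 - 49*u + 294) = (u^2 + 5*u + 4)/(u^2 + u - 42)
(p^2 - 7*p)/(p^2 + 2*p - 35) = p*(p - 7)/(p^2 + 2*p - 35)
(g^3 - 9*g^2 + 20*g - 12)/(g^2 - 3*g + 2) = g - 6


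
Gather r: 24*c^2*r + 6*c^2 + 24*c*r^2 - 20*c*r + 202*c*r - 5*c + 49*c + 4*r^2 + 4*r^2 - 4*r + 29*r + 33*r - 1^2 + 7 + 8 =6*c^2 + 44*c + r^2*(24*c + 8) + r*(24*c^2 + 182*c + 58) + 14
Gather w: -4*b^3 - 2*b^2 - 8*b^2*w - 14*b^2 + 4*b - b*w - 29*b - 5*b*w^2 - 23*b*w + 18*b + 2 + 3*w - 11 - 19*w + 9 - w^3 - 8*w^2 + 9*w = -4*b^3 - 16*b^2 - 7*b - w^3 + w^2*(-5*b - 8) + w*(-8*b^2 - 24*b - 7)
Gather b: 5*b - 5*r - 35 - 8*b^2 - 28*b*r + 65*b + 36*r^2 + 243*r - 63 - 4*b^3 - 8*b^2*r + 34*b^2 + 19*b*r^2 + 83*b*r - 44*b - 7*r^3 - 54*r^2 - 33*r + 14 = -4*b^3 + b^2*(26 - 8*r) + b*(19*r^2 + 55*r + 26) - 7*r^3 - 18*r^2 + 205*r - 84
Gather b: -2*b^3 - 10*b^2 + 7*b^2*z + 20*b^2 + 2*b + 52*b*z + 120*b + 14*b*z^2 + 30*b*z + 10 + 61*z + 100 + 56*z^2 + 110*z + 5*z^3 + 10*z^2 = -2*b^3 + b^2*(7*z + 10) + b*(14*z^2 + 82*z + 122) + 5*z^3 + 66*z^2 + 171*z + 110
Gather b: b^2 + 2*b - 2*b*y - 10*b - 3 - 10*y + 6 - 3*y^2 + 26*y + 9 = b^2 + b*(-2*y - 8) - 3*y^2 + 16*y + 12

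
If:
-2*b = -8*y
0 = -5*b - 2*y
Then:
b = 0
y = 0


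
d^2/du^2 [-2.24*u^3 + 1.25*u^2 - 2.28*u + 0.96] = 2.5 - 13.44*u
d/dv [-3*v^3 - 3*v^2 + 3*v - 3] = -9*v^2 - 6*v + 3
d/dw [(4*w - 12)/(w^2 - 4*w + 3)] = -4/(w^2 - 2*w + 1)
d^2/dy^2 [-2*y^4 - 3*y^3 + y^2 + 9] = -24*y^2 - 18*y + 2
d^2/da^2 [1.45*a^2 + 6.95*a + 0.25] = 2.90000000000000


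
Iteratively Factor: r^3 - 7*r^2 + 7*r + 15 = (r + 1)*(r^2 - 8*r + 15) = (r - 3)*(r + 1)*(r - 5)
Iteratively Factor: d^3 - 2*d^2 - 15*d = (d)*(d^2 - 2*d - 15) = d*(d - 5)*(d + 3)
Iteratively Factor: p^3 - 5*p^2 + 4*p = (p)*(p^2 - 5*p + 4) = p*(p - 4)*(p - 1)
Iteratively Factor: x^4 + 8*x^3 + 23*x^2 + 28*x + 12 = (x + 1)*(x^3 + 7*x^2 + 16*x + 12) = (x + 1)*(x + 2)*(x^2 + 5*x + 6) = (x + 1)*(x + 2)^2*(x + 3)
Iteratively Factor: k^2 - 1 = (k - 1)*(k + 1)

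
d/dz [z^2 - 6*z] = 2*z - 6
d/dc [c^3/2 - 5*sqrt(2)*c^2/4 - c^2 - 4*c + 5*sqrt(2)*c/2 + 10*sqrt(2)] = 3*c^2/2 - 5*sqrt(2)*c/2 - 2*c - 4 + 5*sqrt(2)/2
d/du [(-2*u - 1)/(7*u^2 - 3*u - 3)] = (14*u^2 + 14*u + 3)/(49*u^4 - 42*u^3 - 33*u^2 + 18*u + 9)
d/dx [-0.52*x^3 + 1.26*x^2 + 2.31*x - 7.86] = -1.56*x^2 + 2.52*x + 2.31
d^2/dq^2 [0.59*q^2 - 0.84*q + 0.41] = 1.18000000000000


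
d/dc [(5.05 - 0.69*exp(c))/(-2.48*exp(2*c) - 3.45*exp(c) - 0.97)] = (-1.7112*exp(2*c) + 25.048*exp(c) + 18.0918)*exp(c)/(6.1504*exp(4*c) + 17.112*exp(3*c) + 16.7137*exp(2*c) + 6.693*exp(c) + 0.9409)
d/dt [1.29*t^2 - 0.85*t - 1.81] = 2.58*t - 0.85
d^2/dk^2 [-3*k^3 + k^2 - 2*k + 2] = 2 - 18*k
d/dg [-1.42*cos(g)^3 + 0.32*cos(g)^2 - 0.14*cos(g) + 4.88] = (4.26*cos(g)^2 - 0.64*cos(g) + 0.14)*sin(g)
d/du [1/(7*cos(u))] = sin(u)/(7*cos(u)^2)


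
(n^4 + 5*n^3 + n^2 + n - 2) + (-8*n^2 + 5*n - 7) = n^4 + 5*n^3 - 7*n^2 + 6*n - 9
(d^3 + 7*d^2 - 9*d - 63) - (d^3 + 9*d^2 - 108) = -2*d^2 - 9*d + 45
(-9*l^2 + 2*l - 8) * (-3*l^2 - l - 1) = 27*l^4 + 3*l^3 + 31*l^2 + 6*l + 8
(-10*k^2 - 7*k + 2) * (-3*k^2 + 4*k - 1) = 30*k^4 - 19*k^3 - 24*k^2 + 15*k - 2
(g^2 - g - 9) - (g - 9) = g^2 - 2*g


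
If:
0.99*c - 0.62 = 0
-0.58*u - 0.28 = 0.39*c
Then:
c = 0.63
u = -0.90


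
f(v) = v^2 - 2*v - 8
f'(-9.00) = -20.00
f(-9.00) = 91.00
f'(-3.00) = -8.00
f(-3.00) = 7.00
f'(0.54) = -0.92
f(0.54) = -8.79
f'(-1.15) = -4.30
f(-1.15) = -4.38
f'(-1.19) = -4.38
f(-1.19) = -4.20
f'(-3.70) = -9.40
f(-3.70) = 13.09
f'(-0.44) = -2.88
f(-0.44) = -6.93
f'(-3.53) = -9.06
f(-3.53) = 11.52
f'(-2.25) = -6.50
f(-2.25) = 1.56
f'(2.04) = 2.08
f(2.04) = -7.92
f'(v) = 2*v - 2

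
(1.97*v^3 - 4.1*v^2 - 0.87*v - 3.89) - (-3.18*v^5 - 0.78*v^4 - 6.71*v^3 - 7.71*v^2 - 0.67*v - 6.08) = 3.18*v^5 + 0.78*v^4 + 8.68*v^3 + 3.61*v^2 - 0.2*v + 2.19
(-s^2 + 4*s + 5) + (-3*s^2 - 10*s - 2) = -4*s^2 - 6*s + 3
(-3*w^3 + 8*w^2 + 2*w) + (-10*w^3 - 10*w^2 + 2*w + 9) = -13*w^3 - 2*w^2 + 4*w + 9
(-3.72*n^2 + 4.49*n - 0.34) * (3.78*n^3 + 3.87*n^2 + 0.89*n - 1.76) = -14.0616*n^5 + 2.5758*n^4 + 12.7803*n^3 + 9.2275*n^2 - 8.205*n + 0.5984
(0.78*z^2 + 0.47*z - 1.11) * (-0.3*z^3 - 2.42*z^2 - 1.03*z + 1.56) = -0.234*z^5 - 2.0286*z^4 - 1.6078*z^3 + 3.4189*z^2 + 1.8765*z - 1.7316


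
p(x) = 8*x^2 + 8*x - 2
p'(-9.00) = -136.00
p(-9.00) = 574.00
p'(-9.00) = -136.00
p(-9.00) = 574.00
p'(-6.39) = -94.24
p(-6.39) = 273.54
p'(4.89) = 86.24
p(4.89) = 228.42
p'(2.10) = 41.60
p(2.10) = 50.08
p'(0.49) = 15.84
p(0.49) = 3.84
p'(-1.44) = -15.04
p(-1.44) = 3.07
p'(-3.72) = -51.52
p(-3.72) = 78.95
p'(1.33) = 29.28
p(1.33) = 22.79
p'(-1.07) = -9.12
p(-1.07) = -1.40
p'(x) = 16*x + 8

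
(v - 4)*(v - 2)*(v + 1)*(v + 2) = v^4 - 3*v^3 - 8*v^2 + 12*v + 16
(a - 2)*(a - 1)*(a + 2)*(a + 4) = a^4 + 3*a^3 - 8*a^2 - 12*a + 16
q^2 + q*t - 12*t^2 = (q - 3*t)*(q + 4*t)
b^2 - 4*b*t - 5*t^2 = (b - 5*t)*(b + t)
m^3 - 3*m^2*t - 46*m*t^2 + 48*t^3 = (m - 8*t)*(m - t)*(m + 6*t)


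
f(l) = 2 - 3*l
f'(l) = -3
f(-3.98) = 13.94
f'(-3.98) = -3.00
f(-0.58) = 3.74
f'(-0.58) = -3.00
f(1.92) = -3.76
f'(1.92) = -3.00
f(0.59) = 0.23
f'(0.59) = -3.00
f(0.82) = -0.46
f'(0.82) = -3.00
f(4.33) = -10.99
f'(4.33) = -3.00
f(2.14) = -4.42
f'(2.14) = -3.00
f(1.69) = -3.07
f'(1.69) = -3.00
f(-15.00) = 47.00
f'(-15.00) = -3.00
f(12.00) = -34.00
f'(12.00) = -3.00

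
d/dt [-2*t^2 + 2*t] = 2 - 4*t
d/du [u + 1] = 1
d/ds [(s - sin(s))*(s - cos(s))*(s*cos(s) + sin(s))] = -(s - sin(s))*(s - cos(s))*(s*sin(s) - 2*cos(s)) + (s - sin(s))*(s*cos(s) + sin(s))*(sin(s) + 1) - (s - cos(s))*(s*cos(s) + sin(s))*(cos(s) - 1)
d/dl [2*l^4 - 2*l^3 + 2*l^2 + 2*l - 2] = 8*l^3 - 6*l^2 + 4*l + 2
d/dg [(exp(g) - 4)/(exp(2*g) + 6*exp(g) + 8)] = (-2*(exp(g) - 4)*(exp(g) + 3) + exp(2*g) + 6*exp(g) + 8)*exp(g)/(exp(2*g) + 6*exp(g) + 8)^2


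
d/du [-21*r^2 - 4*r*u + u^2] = -4*r + 2*u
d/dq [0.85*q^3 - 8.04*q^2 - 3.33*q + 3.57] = 2.55*q^2 - 16.08*q - 3.33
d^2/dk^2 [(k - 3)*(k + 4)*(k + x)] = 6*k + 2*x + 2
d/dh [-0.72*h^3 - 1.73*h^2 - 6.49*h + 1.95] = -2.16*h^2 - 3.46*h - 6.49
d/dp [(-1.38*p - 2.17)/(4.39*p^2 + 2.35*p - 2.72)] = (6.0582*p^2 + 19.0526*p + 8.8531)/(19.2721*p^4 + 20.633*p^3 - 18.3591*p^2 - 12.784*p + 7.3984)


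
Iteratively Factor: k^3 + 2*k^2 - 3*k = (k + 3)*(k^2 - k) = k*(k + 3)*(k - 1)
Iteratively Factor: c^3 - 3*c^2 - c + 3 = (c + 1)*(c^2 - 4*c + 3) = (c - 3)*(c + 1)*(c - 1)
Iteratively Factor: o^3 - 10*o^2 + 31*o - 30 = (o - 2)*(o^2 - 8*o + 15) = (o - 3)*(o - 2)*(o - 5)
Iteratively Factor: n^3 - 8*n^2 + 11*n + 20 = (n - 4)*(n^2 - 4*n - 5) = (n - 4)*(n + 1)*(n - 5)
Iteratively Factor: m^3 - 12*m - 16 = (m + 2)*(m^2 - 2*m - 8) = (m - 4)*(m + 2)*(m + 2)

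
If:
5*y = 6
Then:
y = 6/5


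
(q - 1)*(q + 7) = q^2 + 6*q - 7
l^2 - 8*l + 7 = (l - 7)*(l - 1)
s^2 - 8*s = s*(s - 8)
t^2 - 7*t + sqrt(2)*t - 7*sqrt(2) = (t - 7)*(t + sqrt(2))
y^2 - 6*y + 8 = (y - 4)*(y - 2)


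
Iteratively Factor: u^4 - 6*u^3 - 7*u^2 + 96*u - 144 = (u - 3)*(u^3 - 3*u^2 - 16*u + 48) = (u - 3)*(u + 4)*(u^2 - 7*u + 12) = (u - 3)^2*(u + 4)*(u - 4)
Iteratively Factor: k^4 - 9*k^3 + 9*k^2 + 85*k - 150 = (k - 5)*(k^3 - 4*k^2 - 11*k + 30) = (k - 5)*(k - 2)*(k^2 - 2*k - 15) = (k - 5)*(k - 2)*(k + 3)*(k - 5)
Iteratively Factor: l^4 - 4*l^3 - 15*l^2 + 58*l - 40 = (l - 2)*(l^3 - 2*l^2 - 19*l + 20) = (l - 5)*(l - 2)*(l^2 + 3*l - 4) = (l - 5)*(l - 2)*(l + 4)*(l - 1)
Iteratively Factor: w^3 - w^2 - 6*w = (w + 2)*(w^2 - 3*w) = w*(w + 2)*(w - 3)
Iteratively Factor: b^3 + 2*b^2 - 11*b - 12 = (b + 1)*(b^2 + b - 12) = (b + 1)*(b + 4)*(b - 3)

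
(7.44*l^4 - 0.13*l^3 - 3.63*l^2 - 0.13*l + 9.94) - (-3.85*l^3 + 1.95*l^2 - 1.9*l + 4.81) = 7.44*l^4 + 3.72*l^3 - 5.58*l^2 + 1.77*l + 5.13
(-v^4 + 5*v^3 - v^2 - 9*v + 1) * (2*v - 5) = -2*v^5 + 15*v^4 - 27*v^3 - 13*v^2 + 47*v - 5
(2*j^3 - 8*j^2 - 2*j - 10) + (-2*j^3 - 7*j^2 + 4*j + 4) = -15*j^2 + 2*j - 6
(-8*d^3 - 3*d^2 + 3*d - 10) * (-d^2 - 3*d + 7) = 8*d^5 + 27*d^4 - 50*d^3 - 20*d^2 + 51*d - 70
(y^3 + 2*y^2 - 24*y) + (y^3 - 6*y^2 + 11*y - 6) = 2*y^3 - 4*y^2 - 13*y - 6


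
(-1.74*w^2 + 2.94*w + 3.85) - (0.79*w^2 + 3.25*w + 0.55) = -2.53*w^2 - 0.31*w + 3.3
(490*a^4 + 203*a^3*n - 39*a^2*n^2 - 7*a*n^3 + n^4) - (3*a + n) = 490*a^4 + 203*a^3*n - 39*a^2*n^2 - 7*a*n^3 - 3*a + n^4 - n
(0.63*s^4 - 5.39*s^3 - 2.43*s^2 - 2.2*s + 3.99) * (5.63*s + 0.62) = 3.5469*s^5 - 29.9551*s^4 - 17.0227*s^3 - 13.8926*s^2 + 21.0997*s + 2.4738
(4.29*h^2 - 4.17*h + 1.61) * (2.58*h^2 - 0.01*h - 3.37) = 11.0682*h^4 - 10.8015*h^3 - 10.2618*h^2 + 14.0368*h - 5.4257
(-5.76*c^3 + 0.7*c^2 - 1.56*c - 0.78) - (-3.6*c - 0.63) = -5.76*c^3 + 0.7*c^2 + 2.04*c - 0.15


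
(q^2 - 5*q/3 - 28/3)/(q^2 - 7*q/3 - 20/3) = (3*q + 7)/(3*q + 5)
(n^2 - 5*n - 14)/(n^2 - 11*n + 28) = (n + 2)/(n - 4)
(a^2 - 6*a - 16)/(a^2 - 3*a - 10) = (a - 8)/(a - 5)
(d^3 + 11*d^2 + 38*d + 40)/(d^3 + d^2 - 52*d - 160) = (d + 2)/(d - 8)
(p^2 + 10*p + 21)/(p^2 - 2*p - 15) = (p + 7)/(p - 5)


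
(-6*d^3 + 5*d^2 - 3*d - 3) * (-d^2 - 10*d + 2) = 6*d^5 + 55*d^4 - 59*d^3 + 43*d^2 + 24*d - 6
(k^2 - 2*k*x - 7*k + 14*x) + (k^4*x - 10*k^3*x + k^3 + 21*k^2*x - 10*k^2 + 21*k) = k^4*x - 10*k^3*x + k^3 + 21*k^2*x - 9*k^2 - 2*k*x + 14*k + 14*x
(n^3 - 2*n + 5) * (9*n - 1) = 9*n^4 - n^3 - 18*n^2 + 47*n - 5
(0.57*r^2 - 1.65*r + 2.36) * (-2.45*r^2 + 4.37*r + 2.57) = -1.3965*r^4 + 6.5334*r^3 - 11.5276*r^2 + 6.0727*r + 6.0652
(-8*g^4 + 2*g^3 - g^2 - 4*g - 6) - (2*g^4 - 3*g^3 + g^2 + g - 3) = -10*g^4 + 5*g^3 - 2*g^2 - 5*g - 3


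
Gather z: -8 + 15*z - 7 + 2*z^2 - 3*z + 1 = 2*z^2 + 12*z - 14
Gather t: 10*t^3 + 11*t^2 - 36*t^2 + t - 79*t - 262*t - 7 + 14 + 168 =10*t^3 - 25*t^2 - 340*t + 175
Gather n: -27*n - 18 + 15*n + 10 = -12*n - 8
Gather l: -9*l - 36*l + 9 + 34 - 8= 35 - 45*l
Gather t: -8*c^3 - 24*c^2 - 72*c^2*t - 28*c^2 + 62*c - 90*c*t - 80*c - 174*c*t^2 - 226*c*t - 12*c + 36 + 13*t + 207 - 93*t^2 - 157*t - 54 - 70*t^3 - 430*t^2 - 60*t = -8*c^3 - 52*c^2 - 30*c - 70*t^3 + t^2*(-174*c - 523) + t*(-72*c^2 - 316*c - 204) + 189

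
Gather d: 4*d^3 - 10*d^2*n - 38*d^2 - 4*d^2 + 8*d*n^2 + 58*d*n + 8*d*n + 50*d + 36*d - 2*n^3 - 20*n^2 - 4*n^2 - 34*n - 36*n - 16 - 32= 4*d^3 + d^2*(-10*n - 42) + d*(8*n^2 + 66*n + 86) - 2*n^3 - 24*n^2 - 70*n - 48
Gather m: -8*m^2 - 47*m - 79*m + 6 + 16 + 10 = -8*m^2 - 126*m + 32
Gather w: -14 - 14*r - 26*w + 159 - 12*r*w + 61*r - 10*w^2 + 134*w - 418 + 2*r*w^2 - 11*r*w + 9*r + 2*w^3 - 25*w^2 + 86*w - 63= 56*r + 2*w^3 + w^2*(2*r - 35) + w*(194 - 23*r) - 336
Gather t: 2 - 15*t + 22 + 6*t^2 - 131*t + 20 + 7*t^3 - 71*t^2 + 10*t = 7*t^3 - 65*t^2 - 136*t + 44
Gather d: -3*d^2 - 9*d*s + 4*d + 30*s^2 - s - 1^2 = -3*d^2 + d*(4 - 9*s) + 30*s^2 - s - 1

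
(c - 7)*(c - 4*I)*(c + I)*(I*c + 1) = I*c^4 + 4*c^3 - 7*I*c^3 - 28*c^2 + I*c^2 + 4*c - 7*I*c - 28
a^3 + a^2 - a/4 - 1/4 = (a - 1/2)*(a + 1/2)*(a + 1)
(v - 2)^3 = v^3 - 6*v^2 + 12*v - 8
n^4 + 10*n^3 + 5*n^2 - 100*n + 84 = (n - 2)*(n - 1)*(n + 6)*(n + 7)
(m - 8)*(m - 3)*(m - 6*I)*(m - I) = m^4 - 11*m^3 - 7*I*m^3 + 18*m^2 + 77*I*m^2 + 66*m - 168*I*m - 144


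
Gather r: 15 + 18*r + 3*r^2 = 3*r^2 + 18*r + 15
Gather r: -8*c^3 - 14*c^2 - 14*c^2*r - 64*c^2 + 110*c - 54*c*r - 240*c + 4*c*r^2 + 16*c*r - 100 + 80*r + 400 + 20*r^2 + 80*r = -8*c^3 - 78*c^2 - 130*c + r^2*(4*c + 20) + r*(-14*c^2 - 38*c + 160) + 300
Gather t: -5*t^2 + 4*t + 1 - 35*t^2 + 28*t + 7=-40*t^2 + 32*t + 8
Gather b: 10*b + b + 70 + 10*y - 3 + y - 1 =11*b + 11*y + 66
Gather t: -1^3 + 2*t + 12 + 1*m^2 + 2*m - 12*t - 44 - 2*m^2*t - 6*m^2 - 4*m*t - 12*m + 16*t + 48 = -5*m^2 - 10*m + t*(-2*m^2 - 4*m + 6) + 15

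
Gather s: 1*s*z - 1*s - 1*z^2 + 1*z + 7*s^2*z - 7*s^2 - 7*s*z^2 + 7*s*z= s^2*(7*z - 7) + s*(-7*z^2 + 8*z - 1) - z^2 + z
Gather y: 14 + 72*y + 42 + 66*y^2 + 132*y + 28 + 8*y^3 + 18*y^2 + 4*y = 8*y^3 + 84*y^2 + 208*y + 84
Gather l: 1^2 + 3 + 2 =6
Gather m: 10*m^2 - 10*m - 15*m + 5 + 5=10*m^2 - 25*m + 10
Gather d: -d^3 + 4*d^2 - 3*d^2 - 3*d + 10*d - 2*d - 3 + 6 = -d^3 + d^2 + 5*d + 3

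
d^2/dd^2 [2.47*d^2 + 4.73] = 4.94000000000000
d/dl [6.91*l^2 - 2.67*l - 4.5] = 13.82*l - 2.67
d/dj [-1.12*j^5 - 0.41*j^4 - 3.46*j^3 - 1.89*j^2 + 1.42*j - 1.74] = -5.6*j^4 - 1.64*j^3 - 10.38*j^2 - 3.78*j + 1.42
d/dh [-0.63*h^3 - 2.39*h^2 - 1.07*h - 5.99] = -1.89*h^2 - 4.78*h - 1.07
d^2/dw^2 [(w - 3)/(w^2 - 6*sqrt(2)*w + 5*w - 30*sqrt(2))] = 2*((w - 3)*(2*w - 6*sqrt(2) + 5)^2 + (-3*w - 2 + 6*sqrt(2))*(w^2 - 6*sqrt(2)*w + 5*w - 30*sqrt(2)))/(w^2 - 6*sqrt(2)*w + 5*w - 30*sqrt(2))^3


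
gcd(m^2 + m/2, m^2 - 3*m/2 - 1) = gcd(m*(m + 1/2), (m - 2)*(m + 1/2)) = m + 1/2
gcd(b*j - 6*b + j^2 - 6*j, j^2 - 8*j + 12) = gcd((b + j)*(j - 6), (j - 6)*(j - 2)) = j - 6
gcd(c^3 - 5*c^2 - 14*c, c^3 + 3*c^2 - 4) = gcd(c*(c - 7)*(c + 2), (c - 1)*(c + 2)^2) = c + 2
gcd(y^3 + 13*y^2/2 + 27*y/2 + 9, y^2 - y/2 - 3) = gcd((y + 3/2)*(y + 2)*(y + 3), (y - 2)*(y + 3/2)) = y + 3/2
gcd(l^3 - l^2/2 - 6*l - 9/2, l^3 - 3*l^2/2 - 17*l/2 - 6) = l^2 + 5*l/2 + 3/2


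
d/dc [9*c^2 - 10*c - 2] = 18*c - 10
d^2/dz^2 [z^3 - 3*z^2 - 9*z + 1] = 6*z - 6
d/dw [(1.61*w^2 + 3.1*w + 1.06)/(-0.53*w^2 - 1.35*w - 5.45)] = (-0.5305*w^2 - 16.4254*w - 15.464)/(0.2809*w^4 + 1.431*w^3 + 7.5995*w^2 + 14.715*w + 29.7025)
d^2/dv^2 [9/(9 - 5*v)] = -450/(5*v - 9)^3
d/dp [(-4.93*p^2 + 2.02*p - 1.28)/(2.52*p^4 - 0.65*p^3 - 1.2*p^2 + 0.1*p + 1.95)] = (24.8472*p^5 - 18.4757*p^4 + 15.5284*p^3 - 0.565000000000001*p^2 - 22.299*p + 4.067)/(6.3504*p^8 - 3.276*p^7 - 5.6255*p^6 + 2.064*p^5 + 11.138*p^4 - 2.775*p^3 - 4.67*p^2 + 0.39*p + 3.8025)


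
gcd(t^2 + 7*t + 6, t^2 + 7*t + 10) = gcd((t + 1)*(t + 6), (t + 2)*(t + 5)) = 1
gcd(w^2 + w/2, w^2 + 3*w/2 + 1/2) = w + 1/2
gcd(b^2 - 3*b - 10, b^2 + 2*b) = b + 2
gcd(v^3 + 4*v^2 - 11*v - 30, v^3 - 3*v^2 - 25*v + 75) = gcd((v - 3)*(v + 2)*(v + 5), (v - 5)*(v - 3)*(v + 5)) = v^2 + 2*v - 15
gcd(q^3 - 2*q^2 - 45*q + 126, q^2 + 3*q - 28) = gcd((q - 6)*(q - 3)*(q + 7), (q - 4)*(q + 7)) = q + 7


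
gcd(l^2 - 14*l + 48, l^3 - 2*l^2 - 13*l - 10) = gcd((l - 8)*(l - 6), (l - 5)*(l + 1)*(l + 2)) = 1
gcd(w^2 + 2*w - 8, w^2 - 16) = w + 4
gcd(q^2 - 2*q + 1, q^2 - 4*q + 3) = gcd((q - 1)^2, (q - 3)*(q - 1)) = q - 1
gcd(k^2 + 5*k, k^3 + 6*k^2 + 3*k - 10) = k + 5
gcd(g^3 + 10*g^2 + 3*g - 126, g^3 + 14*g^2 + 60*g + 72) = g + 6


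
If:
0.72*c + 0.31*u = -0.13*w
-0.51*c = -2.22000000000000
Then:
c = 4.35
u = -0.419354838709677*w - 10.1100569259962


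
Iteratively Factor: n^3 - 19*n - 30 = (n - 5)*(n^2 + 5*n + 6) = (n - 5)*(n + 3)*(n + 2)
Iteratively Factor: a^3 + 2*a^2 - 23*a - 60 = (a - 5)*(a^2 + 7*a + 12) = (a - 5)*(a + 3)*(a + 4)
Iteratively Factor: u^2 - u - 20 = (u + 4)*(u - 5)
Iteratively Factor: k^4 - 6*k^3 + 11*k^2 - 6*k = (k - 1)*(k^3 - 5*k^2 + 6*k) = k*(k - 1)*(k^2 - 5*k + 6) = k*(k - 2)*(k - 1)*(k - 3)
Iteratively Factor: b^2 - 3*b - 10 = (b + 2)*(b - 5)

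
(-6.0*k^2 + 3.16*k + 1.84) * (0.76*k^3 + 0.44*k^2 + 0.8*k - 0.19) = -4.56*k^5 - 0.2384*k^4 - 2.0112*k^3 + 4.4776*k^2 + 0.8716*k - 0.3496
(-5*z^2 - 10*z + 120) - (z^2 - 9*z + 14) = -6*z^2 - z + 106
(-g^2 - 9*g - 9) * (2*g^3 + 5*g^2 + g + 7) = -2*g^5 - 23*g^4 - 64*g^3 - 61*g^2 - 72*g - 63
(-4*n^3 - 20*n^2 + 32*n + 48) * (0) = 0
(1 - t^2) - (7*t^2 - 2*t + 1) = -8*t^2 + 2*t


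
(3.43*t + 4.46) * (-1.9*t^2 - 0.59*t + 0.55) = -6.517*t^3 - 10.4977*t^2 - 0.744899999999999*t + 2.453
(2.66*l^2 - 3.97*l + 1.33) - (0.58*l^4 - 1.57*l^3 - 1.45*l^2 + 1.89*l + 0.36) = -0.58*l^4 + 1.57*l^3 + 4.11*l^2 - 5.86*l + 0.97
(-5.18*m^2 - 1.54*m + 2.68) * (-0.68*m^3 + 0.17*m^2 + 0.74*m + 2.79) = 3.5224*m^5 + 0.1666*m^4 - 5.9174*m^3 - 15.1362*m^2 - 2.3134*m + 7.4772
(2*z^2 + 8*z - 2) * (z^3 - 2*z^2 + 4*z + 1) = 2*z^5 + 4*z^4 - 10*z^3 + 38*z^2 - 2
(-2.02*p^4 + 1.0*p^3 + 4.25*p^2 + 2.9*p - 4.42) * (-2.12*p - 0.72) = 4.2824*p^5 - 0.6656*p^4 - 9.73*p^3 - 9.208*p^2 + 7.2824*p + 3.1824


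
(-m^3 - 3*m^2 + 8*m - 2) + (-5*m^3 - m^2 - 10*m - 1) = -6*m^3 - 4*m^2 - 2*m - 3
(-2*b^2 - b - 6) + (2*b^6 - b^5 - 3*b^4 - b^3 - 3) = 2*b^6 - b^5 - 3*b^4 - b^3 - 2*b^2 - b - 9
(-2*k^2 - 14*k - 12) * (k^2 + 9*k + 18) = -2*k^4 - 32*k^3 - 174*k^2 - 360*k - 216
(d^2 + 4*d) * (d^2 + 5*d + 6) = d^4 + 9*d^3 + 26*d^2 + 24*d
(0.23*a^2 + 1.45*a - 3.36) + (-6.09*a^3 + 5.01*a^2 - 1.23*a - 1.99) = -6.09*a^3 + 5.24*a^2 + 0.22*a - 5.35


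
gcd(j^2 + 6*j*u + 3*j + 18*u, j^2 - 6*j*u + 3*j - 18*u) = j + 3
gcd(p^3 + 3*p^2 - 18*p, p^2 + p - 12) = p - 3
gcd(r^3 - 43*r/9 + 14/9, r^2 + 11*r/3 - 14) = 1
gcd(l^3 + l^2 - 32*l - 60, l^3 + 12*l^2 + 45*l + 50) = l^2 + 7*l + 10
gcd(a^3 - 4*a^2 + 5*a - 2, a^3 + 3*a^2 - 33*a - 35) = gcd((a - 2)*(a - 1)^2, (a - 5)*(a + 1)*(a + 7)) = 1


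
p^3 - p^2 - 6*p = p*(p - 3)*(p + 2)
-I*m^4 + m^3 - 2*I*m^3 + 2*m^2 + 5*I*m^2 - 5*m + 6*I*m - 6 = (m - 2)*(m + 3)*(m + I)*(-I*m - I)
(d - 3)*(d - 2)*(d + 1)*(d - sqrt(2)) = d^4 - 4*d^3 - sqrt(2)*d^3 + d^2 + 4*sqrt(2)*d^2 - sqrt(2)*d + 6*d - 6*sqrt(2)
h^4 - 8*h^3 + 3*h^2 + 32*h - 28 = (h - 7)*(h - 2)*(h - 1)*(h + 2)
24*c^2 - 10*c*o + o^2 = (-6*c + o)*(-4*c + o)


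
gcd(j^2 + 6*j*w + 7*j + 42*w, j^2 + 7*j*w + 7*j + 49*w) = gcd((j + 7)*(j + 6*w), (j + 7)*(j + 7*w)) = j + 7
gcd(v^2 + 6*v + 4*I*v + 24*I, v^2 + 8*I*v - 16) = v + 4*I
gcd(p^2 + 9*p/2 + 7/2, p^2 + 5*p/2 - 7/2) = p + 7/2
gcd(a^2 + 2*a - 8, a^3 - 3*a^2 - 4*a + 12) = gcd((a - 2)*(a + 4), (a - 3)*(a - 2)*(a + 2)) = a - 2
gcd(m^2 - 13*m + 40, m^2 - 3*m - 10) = m - 5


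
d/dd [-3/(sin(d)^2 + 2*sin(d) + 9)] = 6*(sin(d) + 1)*cos(d)/(sin(d)^2 + 2*sin(d) + 9)^2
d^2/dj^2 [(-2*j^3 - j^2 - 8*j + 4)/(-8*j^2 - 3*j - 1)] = 2*(490*j^3 - 774*j^2 - 474*j - 27)/(512*j^6 + 576*j^5 + 408*j^4 + 171*j^3 + 51*j^2 + 9*j + 1)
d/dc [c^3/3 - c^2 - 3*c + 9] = c^2 - 2*c - 3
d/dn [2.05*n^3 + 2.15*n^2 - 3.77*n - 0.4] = 6.15*n^2 + 4.3*n - 3.77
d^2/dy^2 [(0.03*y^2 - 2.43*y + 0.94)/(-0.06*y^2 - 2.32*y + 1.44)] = (-2.16840434497101e-19*y^4 + 0.025848*y^3 - 0.0358559999999999*y^2 + 0.474623999999999*y + 5.830528)/(0.000216*y^6 + 0.025056*y^5 + 0.95328*y^4 + 11.28448*y^3 - 22.87872*y^2 + 14.432256*y - 2.985984)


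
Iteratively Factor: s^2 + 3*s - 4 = (s + 4)*(s - 1)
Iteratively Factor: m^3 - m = (m + 1)*(m^2 - m) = m*(m + 1)*(m - 1)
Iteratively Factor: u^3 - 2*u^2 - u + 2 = (u - 1)*(u^2 - u - 2) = (u - 2)*(u - 1)*(u + 1)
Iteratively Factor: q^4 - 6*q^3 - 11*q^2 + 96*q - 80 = (q + 4)*(q^3 - 10*q^2 + 29*q - 20) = (q - 5)*(q + 4)*(q^2 - 5*q + 4) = (q - 5)*(q - 4)*(q + 4)*(q - 1)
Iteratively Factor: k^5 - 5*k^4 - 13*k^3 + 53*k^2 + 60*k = (k)*(k^4 - 5*k^3 - 13*k^2 + 53*k + 60) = k*(k - 5)*(k^3 - 13*k - 12) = k*(k - 5)*(k + 3)*(k^2 - 3*k - 4) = k*(k - 5)*(k + 1)*(k + 3)*(k - 4)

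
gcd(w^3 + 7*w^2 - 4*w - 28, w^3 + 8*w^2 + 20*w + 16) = w + 2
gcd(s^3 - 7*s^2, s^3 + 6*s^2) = s^2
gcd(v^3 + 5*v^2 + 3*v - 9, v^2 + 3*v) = v + 3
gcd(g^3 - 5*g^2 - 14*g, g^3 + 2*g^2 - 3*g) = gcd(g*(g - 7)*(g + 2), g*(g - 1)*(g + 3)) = g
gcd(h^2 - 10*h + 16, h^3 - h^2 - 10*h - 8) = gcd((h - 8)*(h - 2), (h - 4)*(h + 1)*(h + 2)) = 1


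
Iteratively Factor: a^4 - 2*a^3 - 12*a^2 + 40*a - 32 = (a - 2)*(a^3 - 12*a + 16) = (a - 2)^2*(a^2 + 2*a - 8) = (a - 2)^2*(a + 4)*(a - 2)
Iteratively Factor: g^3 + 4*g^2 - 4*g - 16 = (g + 2)*(g^2 + 2*g - 8) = (g - 2)*(g + 2)*(g + 4)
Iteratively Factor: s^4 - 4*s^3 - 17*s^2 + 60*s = (s - 3)*(s^3 - s^2 - 20*s) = (s - 5)*(s - 3)*(s^2 + 4*s) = (s - 5)*(s - 3)*(s + 4)*(s)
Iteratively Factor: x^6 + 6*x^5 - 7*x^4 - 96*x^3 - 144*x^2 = (x - 4)*(x^5 + 10*x^4 + 33*x^3 + 36*x^2) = (x - 4)*(x + 3)*(x^4 + 7*x^3 + 12*x^2) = x*(x - 4)*(x + 3)*(x^3 + 7*x^2 + 12*x) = x*(x - 4)*(x + 3)*(x + 4)*(x^2 + 3*x) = x*(x - 4)*(x + 3)^2*(x + 4)*(x)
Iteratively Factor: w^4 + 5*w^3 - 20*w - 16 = (w + 4)*(w^3 + w^2 - 4*w - 4) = (w + 1)*(w + 4)*(w^2 - 4) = (w + 1)*(w + 2)*(w + 4)*(w - 2)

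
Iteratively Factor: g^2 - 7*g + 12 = (g - 4)*(g - 3)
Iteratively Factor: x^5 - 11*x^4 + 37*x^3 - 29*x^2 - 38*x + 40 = (x + 1)*(x^4 - 12*x^3 + 49*x^2 - 78*x + 40) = (x - 5)*(x + 1)*(x^3 - 7*x^2 + 14*x - 8) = (x - 5)*(x - 1)*(x + 1)*(x^2 - 6*x + 8) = (x - 5)*(x - 2)*(x - 1)*(x + 1)*(x - 4)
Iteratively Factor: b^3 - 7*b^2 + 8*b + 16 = (b + 1)*(b^2 - 8*b + 16) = (b - 4)*(b + 1)*(b - 4)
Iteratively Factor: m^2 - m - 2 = (m + 1)*(m - 2)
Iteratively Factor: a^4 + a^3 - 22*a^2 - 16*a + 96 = (a - 4)*(a^3 + 5*a^2 - 2*a - 24) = (a - 4)*(a + 4)*(a^2 + a - 6) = (a - 4)*(a + 3)*(a + 4)*(a - 2)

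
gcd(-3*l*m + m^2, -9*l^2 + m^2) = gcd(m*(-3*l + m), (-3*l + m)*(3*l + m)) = 3*l - m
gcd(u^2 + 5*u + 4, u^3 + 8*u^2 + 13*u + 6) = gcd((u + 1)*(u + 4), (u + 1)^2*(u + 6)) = u + 1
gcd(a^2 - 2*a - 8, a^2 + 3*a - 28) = a - 4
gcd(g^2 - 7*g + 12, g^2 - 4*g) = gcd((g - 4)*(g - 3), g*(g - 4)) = g - 4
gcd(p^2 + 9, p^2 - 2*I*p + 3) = p - 3*I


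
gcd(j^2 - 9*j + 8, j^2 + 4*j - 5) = j - 1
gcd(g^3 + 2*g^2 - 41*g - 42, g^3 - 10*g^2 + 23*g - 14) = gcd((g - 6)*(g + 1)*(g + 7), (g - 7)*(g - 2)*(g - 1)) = 1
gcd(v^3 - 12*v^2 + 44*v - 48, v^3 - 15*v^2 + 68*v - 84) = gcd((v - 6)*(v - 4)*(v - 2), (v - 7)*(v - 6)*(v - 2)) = v^2 - 8*v + 12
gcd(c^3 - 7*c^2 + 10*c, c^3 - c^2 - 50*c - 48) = 1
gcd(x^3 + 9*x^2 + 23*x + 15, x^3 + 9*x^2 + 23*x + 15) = x^3 + 9*x^2 + 23*x + 15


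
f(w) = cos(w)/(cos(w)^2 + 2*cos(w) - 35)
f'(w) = (2*sin(w)*cos(w) + 2*sin(w))*cos(w)/(cos(w)^2 + 2*cos(w) - 35)^2 - sin(w)/(cos(w)^2 + 2*cos(w) - 35) = (cos(w)^2 + 35)*sin(w)/((cos(w) - 5)^2*(cos(w) + 7)^2)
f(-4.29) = 0.01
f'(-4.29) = 0.03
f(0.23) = -0.03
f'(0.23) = 0.01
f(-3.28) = 0.03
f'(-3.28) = 0.00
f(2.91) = 0.03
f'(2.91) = 0.01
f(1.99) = 0.01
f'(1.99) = 0.03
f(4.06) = 0.02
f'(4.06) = -0.02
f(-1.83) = 0.01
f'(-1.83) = -0.03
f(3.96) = 0.02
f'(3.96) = -0.02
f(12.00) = -0.03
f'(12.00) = -0.02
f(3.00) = 0.03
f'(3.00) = 0.00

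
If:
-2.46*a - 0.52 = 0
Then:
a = -0.21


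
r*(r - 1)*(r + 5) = r^3 + 4*r^2 - 5*r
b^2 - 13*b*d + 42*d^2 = (b - 7*d)*(b - 6*d)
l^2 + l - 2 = (l - 1)*(l + 2)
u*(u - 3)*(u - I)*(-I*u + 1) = -I*u^4 + 3*I*u^3 - I*u^2 + 3*I*u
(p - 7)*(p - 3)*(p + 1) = p^3 - 9*p^2 + 11*p + 21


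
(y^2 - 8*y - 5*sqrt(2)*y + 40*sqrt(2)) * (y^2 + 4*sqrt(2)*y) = y^4 - 8*y^3 - sqrt(2)*y^3 - 40*y^2 + 8*sqrt(2)*y^2 + 320*y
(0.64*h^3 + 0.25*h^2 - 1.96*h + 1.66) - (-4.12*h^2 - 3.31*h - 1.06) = 0.64*h^3 + 4.37*h^2 + 1.35*h + 2.72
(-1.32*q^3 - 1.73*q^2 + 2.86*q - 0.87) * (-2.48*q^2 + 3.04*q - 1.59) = 3.2736*q^5 + 0.2776*q^4 - 10.2532*q^3 + 13.6027*q^2 - 7.1922*q + 1.3833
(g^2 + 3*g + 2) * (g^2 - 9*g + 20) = g^4 - 6*g^3 - 5*g^2 + 42*g + 40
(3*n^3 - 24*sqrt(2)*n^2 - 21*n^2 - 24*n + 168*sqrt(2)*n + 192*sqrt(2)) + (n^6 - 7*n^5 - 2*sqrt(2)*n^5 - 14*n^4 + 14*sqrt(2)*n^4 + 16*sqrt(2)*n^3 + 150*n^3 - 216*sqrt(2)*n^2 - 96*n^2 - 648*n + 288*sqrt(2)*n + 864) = n^6 - 7*n^5 - 2*sqrt(2)*n^5 - 14*n^4 + 14*sqrt(2)*n^4 + 16*sqrt(2)*n^3 + 153*n^3 - 240*sqrt(2)*n^2 - 117*n^2 - 672*n + 456*sqrt(2)*n + 192*sqrt(2) + 864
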